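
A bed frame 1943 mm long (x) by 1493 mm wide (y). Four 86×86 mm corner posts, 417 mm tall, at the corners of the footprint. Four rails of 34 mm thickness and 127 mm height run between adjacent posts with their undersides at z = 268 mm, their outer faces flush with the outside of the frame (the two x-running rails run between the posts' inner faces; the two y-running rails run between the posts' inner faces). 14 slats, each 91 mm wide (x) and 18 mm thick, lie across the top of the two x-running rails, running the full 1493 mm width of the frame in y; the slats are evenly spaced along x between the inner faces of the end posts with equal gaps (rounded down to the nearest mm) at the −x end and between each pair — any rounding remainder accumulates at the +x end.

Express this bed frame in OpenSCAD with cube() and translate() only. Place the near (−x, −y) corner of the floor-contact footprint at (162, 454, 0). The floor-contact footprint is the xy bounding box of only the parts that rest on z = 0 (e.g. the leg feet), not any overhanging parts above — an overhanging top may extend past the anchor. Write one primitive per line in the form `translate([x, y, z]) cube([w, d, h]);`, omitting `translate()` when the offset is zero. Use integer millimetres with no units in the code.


// slat z = rail_z + rail_h = 268 + 127 = 395
// slat gap = ⌊(1771 − 14·91) / 15⌋ = 33
translate([162, 454, 0]) cube([86, 86, 417]);
translate([162, 1861, 0]) cube([86, 86, 417]);
translate([2019, 454, 0]) cube([86, 86, 417]);
translate([2019, 1861, 0]) cube([86, 86, 417]);
translate([248, 454, 268]) cube([1771, 34, 127]);
translate([248, 1913, 268]) cube([1771, 34, 127]);
translate([162, 540, 268]) cube([34, 1321, 127]);
translate([2071, 540, 268]) cube([34, 1321, 127]);
translate([281, 454, 395]) cube([91, 1493, 18]);
translate([405, 454, 395]) cube([91, 1493, 18]);
translate([529, 454, 395]) cube([91, 1493, 18]);
translate([653, 454, 395]) cube([91, 1493, 18]);
translate([777, 454, 395]) cube([91, 1493, 18]);
translate([901, 454, 395]) cube([91, 1493, 18]);
translate([1025, 454, 395]) cube([91, 1493, 18]);
translate([1149, 454, 395]) cube([91, 1493, 18]);
translate([1273, 454, 395]) cube([91, 1493, 18]);
translate([1397, 454, 395]) cube([91, 1493, 18]);
translate([1521, 454, 395]) cube([91, 1493, 18]);
translate([1645, 454, 395]) cube([91, 1493, 18]);
translate([1769, 454, 395]) cube([91, 1493, 18]);
translate([1893, 454, 395]) cube([91, 1493, 18]);


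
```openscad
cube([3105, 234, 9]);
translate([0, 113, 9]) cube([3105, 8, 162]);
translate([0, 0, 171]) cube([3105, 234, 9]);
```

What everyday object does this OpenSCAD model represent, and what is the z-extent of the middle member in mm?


An I-beam. The web height is 162 mm.

Two wide flanges with a thin centred web — an I-beam. Overall 180 mm minus two 9 mm flanges gives a web of 180 − 2·9 = 162 mm.


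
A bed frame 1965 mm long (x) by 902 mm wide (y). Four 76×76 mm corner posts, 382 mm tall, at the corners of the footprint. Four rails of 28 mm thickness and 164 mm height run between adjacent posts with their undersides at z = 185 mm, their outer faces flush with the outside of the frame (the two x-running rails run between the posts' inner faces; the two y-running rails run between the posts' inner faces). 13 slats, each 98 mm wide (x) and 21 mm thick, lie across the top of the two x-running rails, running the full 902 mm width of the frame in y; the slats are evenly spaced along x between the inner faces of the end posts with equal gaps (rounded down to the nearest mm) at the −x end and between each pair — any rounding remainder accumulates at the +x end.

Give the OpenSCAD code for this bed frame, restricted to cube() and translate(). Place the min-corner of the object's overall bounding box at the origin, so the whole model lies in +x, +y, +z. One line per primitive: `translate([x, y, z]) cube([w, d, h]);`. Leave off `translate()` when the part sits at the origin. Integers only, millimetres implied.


// slat z = rail_z + rail_h = 185 + 164 = 349
// slat gap = ⌊(1813 − 13·98) / 14⌋ = 38
cube([76, 76, 382]);
translate([0, 826, 0]) cube([76, 76, 382]);
translate([1889, 0, 0]) cube([76, 76, 382]);
translate([1889, 826, 0]) cube([76, 76, 382]);
translate([76, 0, 185]) cube([1813, 28, 164]);
translate([76, 874, 185]) cube([1813, 28, 164]);
translate([0, 76, 185]) cube([28, 750, 164]);
translate([1937, 76, 185]) cube([28, 750, 164]);
translate([114, 0, 349]) cube([98, 902, 21]);
translate([250, 0, 349]) cube([98, 902, 21]);
translate([386, 0, 349]) cube([98, 902, 21]);
translate([522, 0, 349]) cube([98, 902, 21]);
translate([658, 0, 349]) cube([98, 902, 21]);
translate([794, 0, 349]) cube([98, 902, 21]);
translate([930, 0, 349]) cube([98, 902, 21]);
translate([1066, 0, 349]) cube([98, 902, 21]);
translate([1202, 0, 349]) cube([98, 902, 21]);
translate([1338, 0, 349]) cube([98, 902, 21]);
translate([1474, 0, 349]) cube([98, 902, 21]);
translate([1610, 0, 349]) cube([98, 902, 21]);
translate([1746, 0, 349]) cube([98, 902, 21]);


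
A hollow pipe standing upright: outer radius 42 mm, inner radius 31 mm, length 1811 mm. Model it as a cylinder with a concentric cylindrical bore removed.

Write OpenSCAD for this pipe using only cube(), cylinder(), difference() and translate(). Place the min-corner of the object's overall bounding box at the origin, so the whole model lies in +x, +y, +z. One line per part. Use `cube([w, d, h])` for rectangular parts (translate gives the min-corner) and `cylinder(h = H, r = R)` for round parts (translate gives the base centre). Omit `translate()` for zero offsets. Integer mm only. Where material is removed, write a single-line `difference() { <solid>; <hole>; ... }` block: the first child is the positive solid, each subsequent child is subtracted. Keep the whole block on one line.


difference() { translate([42, 42, 0]) cylinder(h = 1811, r = 42); translate([42, 42, 0]) cylinder(h = 1811, r = 31); }


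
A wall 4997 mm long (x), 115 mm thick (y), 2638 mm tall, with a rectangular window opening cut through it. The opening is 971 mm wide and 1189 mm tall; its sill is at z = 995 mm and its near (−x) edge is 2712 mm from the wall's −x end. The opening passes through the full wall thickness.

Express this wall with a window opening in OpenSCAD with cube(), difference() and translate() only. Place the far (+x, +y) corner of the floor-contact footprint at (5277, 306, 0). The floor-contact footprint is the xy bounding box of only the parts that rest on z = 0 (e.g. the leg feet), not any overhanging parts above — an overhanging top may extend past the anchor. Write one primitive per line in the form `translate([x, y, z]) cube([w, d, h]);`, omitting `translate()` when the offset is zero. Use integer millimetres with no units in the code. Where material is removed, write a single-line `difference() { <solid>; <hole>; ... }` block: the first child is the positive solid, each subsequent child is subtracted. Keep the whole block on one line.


difference() { translate([280, 191, 0]) cube([4997, 115, 2638]); translate([2992, 191, 995]) cube([971, 115, 1189]); }


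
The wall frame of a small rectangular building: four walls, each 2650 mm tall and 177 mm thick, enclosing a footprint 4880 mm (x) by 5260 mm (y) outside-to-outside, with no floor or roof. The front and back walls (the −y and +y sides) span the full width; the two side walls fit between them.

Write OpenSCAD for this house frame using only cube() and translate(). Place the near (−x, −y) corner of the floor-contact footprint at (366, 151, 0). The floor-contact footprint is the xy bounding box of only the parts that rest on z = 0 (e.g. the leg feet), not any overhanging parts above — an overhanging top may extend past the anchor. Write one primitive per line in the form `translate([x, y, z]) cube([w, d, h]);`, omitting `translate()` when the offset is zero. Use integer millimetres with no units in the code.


translate([366, 151, 0]) cube([4880, 177, 2650]);
translate([366, 5234, 0]) cube([4880, 177, 2650]);
translate([366, 328, 0]) cube([177, 4906, 2650]);
translate([5069, 328, 0]) cube([177, 4906, 2650]);


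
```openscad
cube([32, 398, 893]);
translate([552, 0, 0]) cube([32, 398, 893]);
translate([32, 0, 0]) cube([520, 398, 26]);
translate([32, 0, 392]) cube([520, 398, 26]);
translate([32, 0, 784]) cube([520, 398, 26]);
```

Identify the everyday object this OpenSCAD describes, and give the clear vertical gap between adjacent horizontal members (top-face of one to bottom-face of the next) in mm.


A bookshelf. The clear shelf gap is 366 mm.

Two tall side panels with 3 horizontal boards between them — a bookshelf. The first two shelf undersides are at z = 0 and z = 392; with shelf thickness 26, the clear gap is 392 − 0 − 26 = 366 mm.


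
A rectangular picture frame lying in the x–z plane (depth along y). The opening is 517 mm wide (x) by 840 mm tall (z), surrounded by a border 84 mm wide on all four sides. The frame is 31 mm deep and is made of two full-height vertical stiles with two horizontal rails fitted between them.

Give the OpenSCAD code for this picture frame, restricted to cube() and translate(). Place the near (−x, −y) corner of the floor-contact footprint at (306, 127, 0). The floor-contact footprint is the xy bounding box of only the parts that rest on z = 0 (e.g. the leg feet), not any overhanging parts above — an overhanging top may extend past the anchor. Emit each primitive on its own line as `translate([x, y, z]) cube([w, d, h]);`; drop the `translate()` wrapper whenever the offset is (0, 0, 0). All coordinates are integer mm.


translate([306, 127, 0]) cube([84, 31, 1008]);
translate([907, 127, 0]) cube([84, 31, 1008]);
translate([390, 127, 0]) cube([517, 31, 84]);
translate([390, 127, 924]) cube([517, 31, 84]);


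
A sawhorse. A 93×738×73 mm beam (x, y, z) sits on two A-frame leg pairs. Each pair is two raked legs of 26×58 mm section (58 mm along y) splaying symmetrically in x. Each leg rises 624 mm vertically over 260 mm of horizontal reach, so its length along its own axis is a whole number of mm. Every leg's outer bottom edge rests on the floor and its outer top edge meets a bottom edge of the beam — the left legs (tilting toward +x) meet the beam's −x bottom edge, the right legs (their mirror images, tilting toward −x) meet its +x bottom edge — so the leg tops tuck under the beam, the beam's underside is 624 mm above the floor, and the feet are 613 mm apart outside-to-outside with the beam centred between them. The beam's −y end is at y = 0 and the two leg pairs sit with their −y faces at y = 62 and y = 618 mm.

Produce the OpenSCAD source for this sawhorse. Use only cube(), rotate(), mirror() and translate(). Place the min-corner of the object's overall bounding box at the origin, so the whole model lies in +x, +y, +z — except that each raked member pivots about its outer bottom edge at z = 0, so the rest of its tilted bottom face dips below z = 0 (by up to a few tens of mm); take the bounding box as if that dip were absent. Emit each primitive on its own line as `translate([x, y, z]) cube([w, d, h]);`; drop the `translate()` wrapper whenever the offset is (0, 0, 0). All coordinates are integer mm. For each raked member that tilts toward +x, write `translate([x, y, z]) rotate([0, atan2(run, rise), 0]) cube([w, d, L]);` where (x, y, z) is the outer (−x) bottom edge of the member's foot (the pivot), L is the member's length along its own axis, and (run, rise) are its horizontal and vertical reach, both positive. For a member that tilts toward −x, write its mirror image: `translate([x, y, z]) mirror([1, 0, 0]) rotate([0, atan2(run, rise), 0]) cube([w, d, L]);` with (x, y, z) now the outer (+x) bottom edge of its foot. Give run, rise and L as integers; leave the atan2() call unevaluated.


// leg length = √(260² + 624²) = 676
// right-leg outer foot x = 2·260 + 93 = 613
// beam min-corner = (260, 0, 624)
translate([260, 0, 624]) cube([93, 738, 73]);
translate([0, 62, 0]) rotate([0, atan2(260, 624), 0]) cube([26, 58, 676]);
translate([613, 62, 0]) mirror([1, 0, 0]) rotate([0, atan2(260, 624), 0]) cube([26, 58, 676]);
translate([0, 618, 0]) rotate([0, atan2(260, 624), 0]) cube([26, 58, 676]);
translate([613, 618, 0]) mirror([1, 0, 0]) rotate([0, atan2(260, 624), 0]) cube([26, 58, 676]);


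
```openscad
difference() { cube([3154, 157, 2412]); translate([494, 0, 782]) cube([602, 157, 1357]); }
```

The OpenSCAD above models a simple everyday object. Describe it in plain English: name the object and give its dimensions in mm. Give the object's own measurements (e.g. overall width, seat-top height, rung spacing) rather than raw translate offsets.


A wall 3154 mm long (x), 157 mm thick (y), 2412 mm tall, with a rectangular window opening cut through it. The opening is 602 mm wide and 1357 mm tall; its sill is at z = 782 mm and its near (−x) edge is 494 mm from the wall's −x end. The opening passes through the full wall thickness.


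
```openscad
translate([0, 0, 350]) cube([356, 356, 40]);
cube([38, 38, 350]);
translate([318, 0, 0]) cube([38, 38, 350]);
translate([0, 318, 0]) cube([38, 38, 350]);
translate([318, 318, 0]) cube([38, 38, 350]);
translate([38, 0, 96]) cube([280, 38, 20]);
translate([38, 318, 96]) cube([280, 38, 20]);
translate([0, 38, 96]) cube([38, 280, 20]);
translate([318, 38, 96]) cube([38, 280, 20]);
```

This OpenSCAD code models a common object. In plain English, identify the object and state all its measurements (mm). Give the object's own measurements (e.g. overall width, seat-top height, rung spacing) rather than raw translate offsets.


A four-legged stool. The seat is a 356×356×40 mm slab whose top surface is at z = 390 mm; four square legs, each 38×38 mm in cross-section, run from the floor (z = 0) to the underside of the seat, each flush with a corner of the seat. Four stretchers, 38 mm wide and 20 mm tall, connect adjacent legs with their undersides at z = 96 mm, each running between the inner faces of the legs it joins and aligned with the legs' outer faces on the other axis.


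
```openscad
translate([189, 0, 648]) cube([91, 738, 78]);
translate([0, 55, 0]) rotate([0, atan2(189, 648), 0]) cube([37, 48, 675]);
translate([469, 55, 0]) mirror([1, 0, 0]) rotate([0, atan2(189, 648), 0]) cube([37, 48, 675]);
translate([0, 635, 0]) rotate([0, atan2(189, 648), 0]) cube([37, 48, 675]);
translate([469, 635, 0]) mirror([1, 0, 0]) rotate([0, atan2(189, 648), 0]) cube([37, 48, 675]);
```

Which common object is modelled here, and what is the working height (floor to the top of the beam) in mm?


A sawhorse. The overall height is 726 mm.

A beam across two mirrored pairs of raked legs — a sawhorse. The beam's underside is at z = 648 (matching the legs' vertical rise in atan2(189, 648)) and the beam is 78 mm tall, so its top is at 648 + 78 = 726 mm. The raked legs top out at the beam's underside, so that is the highest point.


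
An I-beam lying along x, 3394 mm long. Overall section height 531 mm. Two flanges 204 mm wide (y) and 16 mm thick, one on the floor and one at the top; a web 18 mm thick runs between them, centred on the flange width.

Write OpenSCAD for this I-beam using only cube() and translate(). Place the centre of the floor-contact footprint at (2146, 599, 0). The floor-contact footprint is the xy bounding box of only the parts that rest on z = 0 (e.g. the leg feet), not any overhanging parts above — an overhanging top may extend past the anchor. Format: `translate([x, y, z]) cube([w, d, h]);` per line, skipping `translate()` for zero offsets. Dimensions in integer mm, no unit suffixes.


translate([449, 497, 0]) cube([3394, 204, 16]);
translate([449, 590, 16]) cube([3394, 18, 499]);
translate([449, 497, 515]) cube([3394, 204, 16]);


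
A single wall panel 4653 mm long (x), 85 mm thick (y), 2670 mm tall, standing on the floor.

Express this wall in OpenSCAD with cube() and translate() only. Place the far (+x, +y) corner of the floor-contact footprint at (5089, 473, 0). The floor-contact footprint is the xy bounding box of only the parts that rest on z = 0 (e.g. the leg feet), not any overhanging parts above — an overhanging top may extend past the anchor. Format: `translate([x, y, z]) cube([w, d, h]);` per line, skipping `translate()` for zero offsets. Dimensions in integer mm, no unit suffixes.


translate([436, 388, 0]) cube([4653, 85, 2670]);


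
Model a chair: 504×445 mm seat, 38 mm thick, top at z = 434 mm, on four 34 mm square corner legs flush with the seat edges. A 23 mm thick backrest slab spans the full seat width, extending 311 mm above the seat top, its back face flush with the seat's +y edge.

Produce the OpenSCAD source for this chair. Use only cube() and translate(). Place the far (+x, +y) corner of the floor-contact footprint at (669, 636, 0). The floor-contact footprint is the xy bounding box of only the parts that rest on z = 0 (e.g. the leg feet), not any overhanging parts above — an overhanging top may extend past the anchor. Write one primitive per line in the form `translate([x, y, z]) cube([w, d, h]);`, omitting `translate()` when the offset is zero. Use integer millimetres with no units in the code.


translate([165, 191, 396]) cube([504, 445, 38]);
translate([165, 191, 0]) cube([34, 34, 396]);
translate([635, 191, 0]) cube([34, 34, 396]);
translate([165, 602, 0]) cube([34, 34, 396]);
translate([635, 602, 0]) cube([34, 34, 396]);
translate([165, 613, 434]) cube([504, 23, 311]);


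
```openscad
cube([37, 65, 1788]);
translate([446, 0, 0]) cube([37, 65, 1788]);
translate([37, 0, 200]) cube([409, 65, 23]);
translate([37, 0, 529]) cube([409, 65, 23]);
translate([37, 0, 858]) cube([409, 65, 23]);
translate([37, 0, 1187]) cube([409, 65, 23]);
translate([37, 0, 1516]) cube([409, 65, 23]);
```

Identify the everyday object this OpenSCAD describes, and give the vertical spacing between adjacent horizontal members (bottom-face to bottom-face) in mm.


A ladder. The rung spacing is 329 mm.

Two tall 37×65 posts with 5 short bars between them — a ladder. Adjacent rungs sit at z = 200 and z = 529, so the spacing is 529 − 200 = 329 mm.


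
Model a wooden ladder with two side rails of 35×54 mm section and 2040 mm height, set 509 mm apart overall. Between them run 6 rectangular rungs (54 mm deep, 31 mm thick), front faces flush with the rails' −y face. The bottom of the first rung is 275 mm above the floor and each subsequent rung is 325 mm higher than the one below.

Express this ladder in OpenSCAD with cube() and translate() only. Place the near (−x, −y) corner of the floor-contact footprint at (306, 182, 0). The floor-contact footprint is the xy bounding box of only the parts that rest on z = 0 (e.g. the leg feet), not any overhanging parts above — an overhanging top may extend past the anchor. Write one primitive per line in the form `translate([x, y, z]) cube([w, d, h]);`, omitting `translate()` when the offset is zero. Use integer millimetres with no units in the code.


translate([306, 182, 0]) cube([35, 54, 2040]);
translate([780, 182, 0]) cube([35, 54, 2040]);
translate([341, 182, 275]) cube([439, 54, 31]);
translate([341, 182, 600]) cube([439, 54, 31]);
translate([341, 182, 925]) cube([439, 54, 31]);
translate([341, 182, 1250]) cube([439, 54, 31]);
translate([341, 182, 1575]) cube([439, 54, 31]);
translate([341, 182, 1900]) cube([439, 54, 31]);


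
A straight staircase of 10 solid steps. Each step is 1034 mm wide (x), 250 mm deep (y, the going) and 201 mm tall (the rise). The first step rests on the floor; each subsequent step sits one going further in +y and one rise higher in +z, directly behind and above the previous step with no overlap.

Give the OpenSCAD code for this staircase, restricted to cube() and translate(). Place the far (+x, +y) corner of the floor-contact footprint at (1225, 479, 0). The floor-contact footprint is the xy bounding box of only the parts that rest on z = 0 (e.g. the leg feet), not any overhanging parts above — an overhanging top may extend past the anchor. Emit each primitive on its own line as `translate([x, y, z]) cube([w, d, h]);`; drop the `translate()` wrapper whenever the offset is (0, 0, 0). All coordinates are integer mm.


translate([191, 229, 0]) cube([1034, 250, 201]);
translate([191, 479, 201]) cube([1034, 250, 201]);
translate([191, 729, 402]) cube([1034, 250, 201]);
translate([191, 979, 603]) cube([1034, 250, 201]);
translate([191, 1229, 804]) cube([1034, 250, 201]);
translate([191, 1479, 1005]) cube([1034, 250, 201]);
translate([191, 1729, 1206]) cube([1034, 250, 201]);
translate([191, 1979, 1407]) cube([1034, 250, 201]);
translate([191, 2229, 1608]) cube([1034, 250, 201]);
translate([191, 2479, 1809]) cube([1034, 250, 201]);


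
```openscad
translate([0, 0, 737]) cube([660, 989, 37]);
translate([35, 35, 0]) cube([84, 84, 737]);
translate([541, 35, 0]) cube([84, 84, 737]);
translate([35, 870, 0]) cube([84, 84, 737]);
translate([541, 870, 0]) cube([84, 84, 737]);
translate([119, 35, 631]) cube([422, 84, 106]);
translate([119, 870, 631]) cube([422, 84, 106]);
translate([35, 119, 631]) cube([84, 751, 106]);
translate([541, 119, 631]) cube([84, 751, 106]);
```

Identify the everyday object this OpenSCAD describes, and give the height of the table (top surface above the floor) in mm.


A table. The table height is 774 mm.

A 660×989×37 slab sits at z = 737 on four 84 mm square posts — a table. The top surface is at 737 + 37 = 774 mm.


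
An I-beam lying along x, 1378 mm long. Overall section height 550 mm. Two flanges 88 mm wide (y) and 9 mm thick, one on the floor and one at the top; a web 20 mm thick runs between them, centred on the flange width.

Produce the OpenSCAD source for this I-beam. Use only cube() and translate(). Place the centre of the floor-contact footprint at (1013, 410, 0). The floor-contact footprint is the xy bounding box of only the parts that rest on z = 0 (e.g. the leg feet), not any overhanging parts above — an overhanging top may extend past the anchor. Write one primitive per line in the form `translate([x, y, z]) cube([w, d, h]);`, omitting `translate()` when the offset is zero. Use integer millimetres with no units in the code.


translate([324, 366, 0]) cube([1378, 88, 9]);
translate([324, 400, 9]) cube([1378, 20, 532]);
translate([324, 366, 541]) cube([1378, 88, 9]);


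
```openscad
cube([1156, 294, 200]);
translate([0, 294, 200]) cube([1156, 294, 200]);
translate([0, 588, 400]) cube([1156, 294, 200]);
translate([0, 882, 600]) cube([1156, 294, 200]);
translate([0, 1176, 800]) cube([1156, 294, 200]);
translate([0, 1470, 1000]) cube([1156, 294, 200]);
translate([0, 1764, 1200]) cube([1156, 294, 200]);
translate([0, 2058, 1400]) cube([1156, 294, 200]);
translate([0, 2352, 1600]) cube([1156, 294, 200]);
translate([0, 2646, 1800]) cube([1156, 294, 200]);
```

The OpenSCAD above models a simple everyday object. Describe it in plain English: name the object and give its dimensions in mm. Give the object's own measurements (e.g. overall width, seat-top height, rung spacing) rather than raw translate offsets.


A straight staircase of 10 solid steps. Each step is 1156 mm wide (x), 294 mm deep (y, the going) and 200 mm tall (the rise). The first step rests on the floor; each subsequent step sits one going further in +y and one rise higher in +z, directly behind and above the previous step with no overlap.


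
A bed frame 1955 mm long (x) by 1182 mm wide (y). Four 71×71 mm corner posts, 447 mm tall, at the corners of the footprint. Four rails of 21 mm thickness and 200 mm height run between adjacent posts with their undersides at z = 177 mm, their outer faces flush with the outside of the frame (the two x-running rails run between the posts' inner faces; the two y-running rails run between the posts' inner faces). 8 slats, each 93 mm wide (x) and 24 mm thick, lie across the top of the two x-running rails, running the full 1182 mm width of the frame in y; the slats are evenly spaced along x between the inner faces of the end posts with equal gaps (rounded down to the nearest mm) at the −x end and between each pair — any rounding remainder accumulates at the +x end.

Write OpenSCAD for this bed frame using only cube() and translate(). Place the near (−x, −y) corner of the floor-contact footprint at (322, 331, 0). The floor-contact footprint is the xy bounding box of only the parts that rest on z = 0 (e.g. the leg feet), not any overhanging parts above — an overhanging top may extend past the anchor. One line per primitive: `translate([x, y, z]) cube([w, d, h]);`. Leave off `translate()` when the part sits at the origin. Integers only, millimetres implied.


translate([322, 331, 0]) cube([71, 71, 447]);
translate([322, 1442, 0]) cube([71, 71, 447]);
translate([2206, 331, 0]) cube([71, 71, 447]);
translate([2206, 1442, 0]) cube([71, 71, 447]);
translate([393, 331, 177]) cube([1813, 21, 200]);
translate([393, 1492, 177]) cube([1813, 21, 200]);
translate([322, 402, 177]) cube([21, 1040, 200]);
translate([2256, 402, 177]) cube([21, 1040, 200]);
translate([511, 331, 377]) cube([93, 1182, 24]);
translate([722, 331, 377]) cube([93, 1182, 24]);
translate([933, 331, 377]) cube([93, 1182, 24]);
translate([1144, 331, 377]) cube([93, 1182, 24]);
translate([1355, 331, 377]) cube([93, 1182, 24]);
translate([1566, 331, 377]) cube([93, 1182, 24]);
translate([1777, 331, 377]) cube([93, 1182, 24]);
translate([1988, 331, 377]) cube([93, 1182, 24]);


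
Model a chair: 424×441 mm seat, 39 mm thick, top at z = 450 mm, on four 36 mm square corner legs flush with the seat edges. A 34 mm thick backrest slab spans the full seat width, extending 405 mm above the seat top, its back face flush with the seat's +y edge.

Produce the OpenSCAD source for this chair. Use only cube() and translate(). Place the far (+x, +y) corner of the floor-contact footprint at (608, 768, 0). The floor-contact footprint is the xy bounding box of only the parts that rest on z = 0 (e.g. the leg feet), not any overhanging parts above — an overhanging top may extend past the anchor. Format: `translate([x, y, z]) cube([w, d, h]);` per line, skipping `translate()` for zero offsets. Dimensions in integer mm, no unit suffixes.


// leg_h = 450 - 39 = 411
translate([184, 327, 411]) cube([424, 441, 39]);
translate([184, 327, 0]) cube([36, 36, 411]);
translate([572, 327, 0]) cube([36, 36, 411]);
translate([184, 732, 0]) cube([36, 36, 411]);
translate([572, 732, 0]) cube([36, 36, 411]);
translate([184, 734, 450]) cube([424, 34, 405]);


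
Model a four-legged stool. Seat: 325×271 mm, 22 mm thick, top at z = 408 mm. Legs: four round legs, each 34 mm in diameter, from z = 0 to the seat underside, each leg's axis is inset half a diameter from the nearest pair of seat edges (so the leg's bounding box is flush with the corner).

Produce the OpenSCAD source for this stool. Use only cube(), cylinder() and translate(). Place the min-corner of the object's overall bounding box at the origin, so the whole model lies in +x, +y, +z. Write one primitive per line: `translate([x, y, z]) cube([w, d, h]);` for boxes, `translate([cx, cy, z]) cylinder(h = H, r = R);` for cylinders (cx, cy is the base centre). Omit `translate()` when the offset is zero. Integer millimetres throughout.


translate([0, 0, 386]) cube([325, 271, 22]);
translate([17, 17, 0]) cylinder(h = 386, r = 17);
translate([308, 17, 0]) cylinder(h = 386, r = 17);
translate([17, 254, 0]) cylinder(h = 386, r = 17);
translate([308, 254, 0]) cylinder(h = 386, r = 17);


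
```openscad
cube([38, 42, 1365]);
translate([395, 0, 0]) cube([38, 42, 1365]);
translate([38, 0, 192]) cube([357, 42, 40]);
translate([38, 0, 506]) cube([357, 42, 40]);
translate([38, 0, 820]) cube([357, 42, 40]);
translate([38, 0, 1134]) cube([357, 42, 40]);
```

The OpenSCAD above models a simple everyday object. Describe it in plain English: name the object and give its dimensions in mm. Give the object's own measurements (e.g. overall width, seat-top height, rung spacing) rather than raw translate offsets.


A straight ladder. Two 38×42 mm vertical rails, 1365 mm tall, stand 433 mm apart (outside-to-outside) with their front faces coplanar on the −y side. 4 rungs, each 42 mm deep and 40 mm tall, span between the inner faces of the rails, front faces flush with the rails. The lowest rung's underside is at z = 192 mm and rungs are spaced 314 mm apart (underside to underside).


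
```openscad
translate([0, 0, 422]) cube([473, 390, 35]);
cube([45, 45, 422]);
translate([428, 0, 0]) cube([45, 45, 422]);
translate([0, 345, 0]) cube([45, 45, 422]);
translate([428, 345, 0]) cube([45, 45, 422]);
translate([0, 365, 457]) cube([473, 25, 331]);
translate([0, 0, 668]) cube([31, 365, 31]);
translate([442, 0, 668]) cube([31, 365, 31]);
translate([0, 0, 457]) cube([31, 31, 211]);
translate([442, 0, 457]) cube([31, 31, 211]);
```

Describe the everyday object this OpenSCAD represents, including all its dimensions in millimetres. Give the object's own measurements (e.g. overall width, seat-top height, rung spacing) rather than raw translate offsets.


A chair. The seat is a 473×390×35 mm slab with its top at z = 457 mm, on four 45×45 mm corner legs (flush with the seat edges, standing on z = 0). A flat backrest 25 mm thick, 331 mm tall, spans the full seat width and rises from the seat top along its +y edge, rear face flush with the rear of the seat. Two armrests of 31×31 mm section run along each side from the seat's front edge to the front of the backrest, top faces 242 mm above the seat top and outer faces flush with the seat's x-edges; a 31×31 mm post under the front of each armrest stands on the seat at the front corner.


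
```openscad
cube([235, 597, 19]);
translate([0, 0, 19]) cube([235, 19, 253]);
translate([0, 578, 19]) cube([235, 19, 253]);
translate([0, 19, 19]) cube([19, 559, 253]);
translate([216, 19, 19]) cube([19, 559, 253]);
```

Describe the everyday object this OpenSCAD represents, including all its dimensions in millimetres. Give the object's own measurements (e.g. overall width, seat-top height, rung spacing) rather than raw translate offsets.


An open-topped rectangular box: outside dimensions 235×597×272 mm, with a uniform wall and base thickness of 19 mm. The base is a full 235×597 slab on the floor; four walls sit on top of the base. The front and back walls (the −y and +y sides) span the full width; the two side walls fit between them.


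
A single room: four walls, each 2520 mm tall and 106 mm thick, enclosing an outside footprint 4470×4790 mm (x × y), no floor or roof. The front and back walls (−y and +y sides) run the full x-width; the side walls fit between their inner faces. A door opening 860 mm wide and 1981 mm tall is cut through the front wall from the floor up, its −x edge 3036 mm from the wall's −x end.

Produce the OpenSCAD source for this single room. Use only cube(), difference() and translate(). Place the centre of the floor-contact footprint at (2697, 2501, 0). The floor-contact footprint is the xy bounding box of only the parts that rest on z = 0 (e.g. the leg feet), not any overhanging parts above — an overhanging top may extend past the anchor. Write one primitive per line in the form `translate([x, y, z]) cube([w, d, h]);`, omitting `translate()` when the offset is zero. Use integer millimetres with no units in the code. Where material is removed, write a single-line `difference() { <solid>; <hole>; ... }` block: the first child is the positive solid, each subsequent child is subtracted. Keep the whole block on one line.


difference() { translate([462, 106, 0]) cube([4470, 106, 2520]); translate([3498, 106, 0]) cube([860, 106, 1981]); }
translate([462, 4790, 0]) cube([4470, 106, 2520]);
translate([462, 212, 0]) cube([106, 4578, 2520]);
translate([4826, 212, 0]) cube([106, 4578, 2520]);


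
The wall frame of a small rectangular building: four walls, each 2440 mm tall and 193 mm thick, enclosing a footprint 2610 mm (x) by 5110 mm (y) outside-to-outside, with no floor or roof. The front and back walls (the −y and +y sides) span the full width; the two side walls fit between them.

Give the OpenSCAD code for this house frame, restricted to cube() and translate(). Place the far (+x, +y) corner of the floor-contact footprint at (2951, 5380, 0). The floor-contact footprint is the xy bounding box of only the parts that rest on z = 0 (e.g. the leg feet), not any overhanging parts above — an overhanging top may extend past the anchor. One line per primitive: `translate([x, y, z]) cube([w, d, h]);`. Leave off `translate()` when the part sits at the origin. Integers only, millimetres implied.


translate([341, 270, 0]) cube([2610, 193, 2440]);
translate([341, 5187, 0]) cube([2610, 193, 2440]);
translate([341, 463, 0]) cube([193, 4724, 2440]);
translate([2758, 463, 0]) cube([193, 4724, 2440]);


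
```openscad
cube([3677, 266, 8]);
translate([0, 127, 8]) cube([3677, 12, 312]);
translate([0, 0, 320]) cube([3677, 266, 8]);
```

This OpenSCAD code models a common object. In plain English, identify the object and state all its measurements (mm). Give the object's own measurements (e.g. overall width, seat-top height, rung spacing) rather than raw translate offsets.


An I-beam lying along x, 3677 mm long. Overall section height 328 mm. Two flanges 266 mm wide (y) and 8 mm thick, one on the floor and one at the top; a web 12 mm thick runs between them, centred on the flange width.


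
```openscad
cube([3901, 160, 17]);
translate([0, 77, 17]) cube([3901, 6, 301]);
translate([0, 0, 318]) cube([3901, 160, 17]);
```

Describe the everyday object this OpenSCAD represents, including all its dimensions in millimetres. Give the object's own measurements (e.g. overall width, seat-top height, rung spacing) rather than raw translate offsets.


An I-beam lying along x, 3901 mm long. Overall section height 335 mm. Two flanges 160 mm wide (y) and 17 mm thick, one on the floor and one at the top; a web 6 mm thick runs between them, centred on the flange width.


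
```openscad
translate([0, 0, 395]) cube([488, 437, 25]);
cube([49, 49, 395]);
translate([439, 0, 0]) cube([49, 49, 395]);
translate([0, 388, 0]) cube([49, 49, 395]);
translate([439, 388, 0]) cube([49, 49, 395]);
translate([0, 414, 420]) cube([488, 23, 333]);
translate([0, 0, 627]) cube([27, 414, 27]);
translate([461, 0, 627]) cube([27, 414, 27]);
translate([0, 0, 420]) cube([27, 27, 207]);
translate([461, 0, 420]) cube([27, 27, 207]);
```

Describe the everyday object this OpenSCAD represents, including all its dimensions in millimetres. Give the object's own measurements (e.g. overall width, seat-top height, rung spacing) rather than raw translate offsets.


A chair. The seat is a 488×437×25 mm slab with its top at z = 420 mm, on four 49×49 mm corner legs (flush with the seat edges, standing on z = 0). A flat backrest 23 mm thick, 333 mm tall, spans the full seat width and rises from the seat top along its +y edge, rear face flush with the rear of the seat. Two armrests of 27×27 mm section run along each side from the seat's front edge to the front of the backrest, top faces 234 mm above the seat top and outer faces flush with the seat's x-edges; a 27×27 mm post under the front of each armrest stands on the seat at the front corner.


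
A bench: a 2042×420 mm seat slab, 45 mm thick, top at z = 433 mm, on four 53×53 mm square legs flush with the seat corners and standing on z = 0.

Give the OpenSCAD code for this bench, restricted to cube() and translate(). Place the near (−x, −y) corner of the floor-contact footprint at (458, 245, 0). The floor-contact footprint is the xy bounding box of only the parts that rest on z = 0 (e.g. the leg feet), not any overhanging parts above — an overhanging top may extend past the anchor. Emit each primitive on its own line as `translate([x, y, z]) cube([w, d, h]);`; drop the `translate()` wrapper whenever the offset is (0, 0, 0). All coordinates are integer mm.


translate([458, 245, 388]) cube([2042, 420, 45]);
translate([458, 245, 0]) cube([53, 53, 388]);
translate([458, 612, 0]) cube([53, 53, 388]);
translate([2447, 245, 0]) cube([53, 53, 388]);
translate([2447, 612, 0]) cube([53, 53, 388]);


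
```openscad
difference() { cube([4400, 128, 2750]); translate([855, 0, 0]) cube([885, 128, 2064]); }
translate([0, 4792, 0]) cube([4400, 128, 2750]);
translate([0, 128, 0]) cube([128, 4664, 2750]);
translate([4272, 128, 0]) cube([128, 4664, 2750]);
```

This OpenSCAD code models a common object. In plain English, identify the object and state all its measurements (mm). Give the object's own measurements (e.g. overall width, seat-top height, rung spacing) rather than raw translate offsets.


A single room: four walls, each 2750 mm tall and 128 mm thick, enclosing an outside footprint 4400×4920 mm (x × y), no floor or roof. The front and back walls (−y and +y sides) run the full x-width; the side walls fit between their inner faces. A door opening 885 mm wide and 2064 mm tall is cut through the front wall from the floor up, its −x edge 855 mm from the wall's −x end.


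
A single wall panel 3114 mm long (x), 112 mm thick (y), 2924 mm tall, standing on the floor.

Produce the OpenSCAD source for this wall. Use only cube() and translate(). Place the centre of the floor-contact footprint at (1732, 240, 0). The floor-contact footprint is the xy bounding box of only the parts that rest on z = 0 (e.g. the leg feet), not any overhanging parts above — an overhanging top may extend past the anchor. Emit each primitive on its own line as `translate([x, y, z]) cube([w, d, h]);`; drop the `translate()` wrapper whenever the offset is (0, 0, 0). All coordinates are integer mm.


translate([175, 184, 0]) cube([3114, 112, 2924]);


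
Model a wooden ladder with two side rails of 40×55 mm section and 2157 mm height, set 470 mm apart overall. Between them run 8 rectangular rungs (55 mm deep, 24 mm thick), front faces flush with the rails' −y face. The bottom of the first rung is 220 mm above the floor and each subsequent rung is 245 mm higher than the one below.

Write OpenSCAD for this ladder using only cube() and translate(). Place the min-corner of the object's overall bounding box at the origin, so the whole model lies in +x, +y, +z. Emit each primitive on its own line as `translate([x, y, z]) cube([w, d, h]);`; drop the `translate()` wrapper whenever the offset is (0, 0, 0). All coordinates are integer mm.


cube([40, 55, 2157]);
translate([430, 0, 0]) cube([40, 55, 2157]);
translate([40, 0, 220]) cube([390, 55, 24]);
translate([40, 0, 465]) cube([390, 55, 24]);
translate([40, 0, 710]) cube([390, 55, 24]);
translate([40, 0, 955]) cube([390, 55, 24]);
translate([40, 0, 1200]) cube([390, 55, 24]);
translate([40, 0, 1445]) cube([390, 55, 24]);
translate([40, 0, 1690]) cube([390, 55, 24]);
translate([40, 0, 1935]) cube([390, 55, 24]);


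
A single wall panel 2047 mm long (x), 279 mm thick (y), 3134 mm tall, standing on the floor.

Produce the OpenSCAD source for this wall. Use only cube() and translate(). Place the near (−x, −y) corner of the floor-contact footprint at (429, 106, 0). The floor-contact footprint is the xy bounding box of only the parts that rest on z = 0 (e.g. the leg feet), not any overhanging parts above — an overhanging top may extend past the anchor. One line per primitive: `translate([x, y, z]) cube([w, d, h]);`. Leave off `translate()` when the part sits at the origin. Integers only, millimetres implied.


translate([429, 106, 0]) cube([2047, 279, 3134]);


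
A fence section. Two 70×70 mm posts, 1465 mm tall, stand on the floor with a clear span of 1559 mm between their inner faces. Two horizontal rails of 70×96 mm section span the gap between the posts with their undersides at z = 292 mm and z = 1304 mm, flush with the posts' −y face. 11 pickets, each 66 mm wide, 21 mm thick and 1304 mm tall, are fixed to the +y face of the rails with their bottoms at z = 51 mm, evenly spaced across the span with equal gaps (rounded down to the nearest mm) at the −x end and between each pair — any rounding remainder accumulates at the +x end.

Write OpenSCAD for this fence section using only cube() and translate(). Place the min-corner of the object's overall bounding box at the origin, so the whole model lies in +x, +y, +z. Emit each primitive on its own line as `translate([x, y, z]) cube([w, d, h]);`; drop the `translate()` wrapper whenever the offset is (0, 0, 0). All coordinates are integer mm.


cube([70, 70, 1465]);
translate([1629, 0, 0]) cube([70, 70, 1465]);
translate([70, 0, 292]) cube([1559, 70, 96]);
translate([70, 0, 1304]) cube([1559, 70, 96]);
translate([139, 70, 51]) cube([66, 21, 1304]);
translate([274, 70, 51]) cube([66, 21, 1304]);
translate([409, 70, 51]) cube([66, 21, 1304]);
translate([544, 70, 51]) cube([66, 21, 1304]);
translate([679, 70, 51]) cube([66, 21, 1304]);
translate([814, 70, 51]) cube([66, 21, 1304]);
translate([949, 70, 51]) cube([66, 21, 1304]);
translate([1084, 70, 51]) cube([66, 21, 1304]);
translate([1219, 70, 51]) cube([66, 21, 1304]);
translate([1354, 70, 51]) cube([66, 21, 1304]);
translate([1489, 70, 51]) cube([66, 21, 1304]);
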